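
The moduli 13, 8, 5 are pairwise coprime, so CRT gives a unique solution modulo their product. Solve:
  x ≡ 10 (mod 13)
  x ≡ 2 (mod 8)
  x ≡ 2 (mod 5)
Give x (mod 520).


Moduli 13, 8, 5 are pairwise coprime; by CRT there is a unique solution modulo M = 13 · 8 · 5 = 520.
Solve pairwise, accumulating the modulus:
  Start with x ≡ 10 (mod 13).
  Combine with x ≡ 2 (mod 8): since gcd(13, 8) = 1, we get a unique residue mod 104.
    Write x = 10 + 13·t and substitute into x ≡ 2 (mod 8): 13·t ≡ 2 − 10 = -8 (mod 8).
    Reduce coefficients mod 8: 5·t ≡ 0 (mod 8).
    The inverse of 5 mod 8 is 5 (since 5·5 = 25 = 3·8 + 1), so t ≡ 5·0 = 0 ≡ 0 (mod 8).
    Then x = 10 + 13·0 = 10, valid modulo lcm(13, 8) = 104: x ≡ 10 (mod 104).
  Combine with x ≡ 2 (mod 5): since gcd(104, 5) = 1, we get a unique residue mod 520.
    Write x = 10 + 104·t and substitute into x ≡ 2 (mod 5): 104·t ≡ 2 − 10 = -8 (mod 5).
    Reduce coefficients mod 5: 4·t ≡ 2 (mod 5).
    The inverse of 4 mod 5 is 4 (since 4·4 = 16 = 3·5 + 1), so t ≡ 4·2 = 8 ≡ 3 (mod 5).
    Then x = 10 + 104·3 = 322, valid modulo lcm(104, 5) = 520: x ≡ 322 (mod 520).
Verify: 322 mod 13 = 10 ✓, 322 mod 8 = 2 ✓, 322 mod 5 = 2 ✓.

x ≡ 322 (mod 520).


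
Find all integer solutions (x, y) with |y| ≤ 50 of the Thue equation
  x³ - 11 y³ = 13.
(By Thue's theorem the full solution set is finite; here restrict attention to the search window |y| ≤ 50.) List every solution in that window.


The equation is x³ - 11y³ = 13. For fixed y, x³ = 11·y³ + 13, so a solution requires the RHS to be a perfect cube.
Strategy: iterate y from -50 to 50, compute RHS = 11·y³ + 13, and check whether it is a (positive or negative) perfect cube.
Check small values of y:
  y = 0: RHS = 13 is not a perfect cube.
  y = 1: RHS = 24 is not a perfect cube.
  y = -1: RHS = 2 is not a perfect cube.
  y = 2: RHS = 101 is not a perfect cube.
  y = -2: RHS = -75 is not a perfect cube.
  y = 3: RHS = 310 is not a perfect cube.
  y = -3: RHS = -284 is not a perfect cube.
Continuing the search up to |y| = 50 finds no solutions either.
No (x, y) in the scanned range satisfies the equation.

No integer solutions with |y| ≤ 50.


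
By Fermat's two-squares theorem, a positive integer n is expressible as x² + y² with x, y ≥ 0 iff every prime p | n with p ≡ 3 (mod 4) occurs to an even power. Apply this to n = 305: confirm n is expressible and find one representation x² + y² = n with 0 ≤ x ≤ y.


Step 1: Factor n = 305 = 5 · 61.
Step 2: Check the mod-4 condition on each prime factor: 5 ≡ 1 (mod 4), exponent 1; 61 ≡ 1 (mod 4), exponent 1.
All primes ≡ 3 (mod 4) appear to even exponent (or don't appear), so by the two-squares theorem n IS expressible as a sum of two squares.
Step 3: Build a representation. Here n = 5 · 61 is a product of primes ≡ 1 (mod 4). Each prime p ≡ 1 (mod 4) is itself a sum of two squares; find a² by testing p − a² for a perfect square:
  5: 5 − 1² = 4 = 2² ⇒ 5 = 1² + 2².
  61: 61 − 1² = 60, 61 − 2² = 57, 61 − 3² = 52, 61 − 4² = 45, 61 − 5² = 36 = 6² ⇒ 61 = 5² + 6².
  Combine using the Brahmagupta–Fibonacci identity (a² + b²)(c² + d²) = (ac − bd)² + (ad + bc)² = (ac + bd)² + (ad − bc)²:
  5 · 61 = 305: from (1² + 2²)(5² + 6²), take (1·5 − 2·6, 1·6 + 2·5) = (5 − 12, 6 + 10) = (-7, 16); dropping signs (only squares matter) gives (7, 16); check 7² + 16² = 49 + 256 = 305 ✓.
Step 4: Order so x ≤ y and verify: 7² + 16² = 49 + 256 = 305 = n. ✓

n = 305 = 7² + 16² (one valid representation with x ≤ y).


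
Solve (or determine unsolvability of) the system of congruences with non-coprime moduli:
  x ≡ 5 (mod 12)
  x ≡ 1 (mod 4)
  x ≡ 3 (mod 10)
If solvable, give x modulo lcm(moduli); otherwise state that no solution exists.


Moduli 12, 4, 10 are not pairwise coprime, so CRT works modulo lcm(m_i) when all pairwise compatibility conditions hold.
Pairwise compatibility: gcd(m_i, m_j) must divide a_i - a_j for every pair.
Merge one congruence at a time:
  Start: x ≡ 5 (mod 12).
  Combine with x ≡ 1 (mod 4): gcd(12, 4) = 4; 1 - 5 = -4, which IS divisible by 4, so compatible.
    Write x = 5 + 12·t and substitute into x ≡ 1 (mod 4): 12·t ≡ 1 − 5 = -4 (mod 4).
    Divide the congruence (and modulus) by g = 4: 3·t ≡ -1 (mod 1).
    Modulo 1 every t works; take t = 0.
    Then x = 5 + 12·0 = 5, valid modulo lcm(12, 4) = 12: x ≡ 5 (mod 12).
  Combine with x ≡ 3 (mod 10): gcd(12, 10) = 2; 3 - 5 = -2, which IS divisible by 2, so compatible.
    Write x = 5 + 12·t and substitute into x ≡ 3 (mod 10): 12·t ≡ 3 − 5 = -2 (mod 10).
    Divide the congruence (and modulus) by g = 2: 6·t ≡ -1 (mod 5).
    Reduce coefficients mod 5: 1·t ≡ 4 (mod 5).
    So t ≡ 4 (mod 5).
    Then x = 5 + 12·4 = 53, valid modulo lcm(12, 10) = 60: x ≡ 53 (mod 60).
Verify: 53 mod 12 = 5, 53 mod 4 = 1, 53 mod 10 = 3.

x ≡ 53 (mod 60).


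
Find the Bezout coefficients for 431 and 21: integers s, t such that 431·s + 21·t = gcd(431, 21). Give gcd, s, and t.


Euclidean algorithm on (431, 21) — divide until remainder is 0:
  431 = 20 · 21 + 11
  21 = 1 · 11 + 10
  11 = 1 · 10 + 1
  10 = 10 · 1 + 0
gcd(431, 21) = 1.
Track Bezout coefficients alongside the remainders: start with r₀ = 431 = a·1 + b·0 (s = 1, t = 0) and r₁ = 21 = a·0 + b·1 (s = 0, t = 1); each new remainder r_{k+1} = r_{k-1} − q_k·r_k inherits s_{k+1} = s_{k-1} − q_k·s_k, t_{k+1} = t_{k-1} − q_k·t_k, so r_k = a·s_k + b·t_k at every step:
  q = 20: r = 11, s = 1 − 20·0 = 1, t = 0 − 20·1 = -20  (check: 431·1 + 21·(-20) = 11)
  q = 1: r = 10, s = 0 − 1·1 = -1, t = 1 − 1·(-20) = 21  (check: 431·(-1) + 21·21 = 10)
  q = 1: r = 1, s = 1 − 1·(-1) = 2, t = -20 − 1·21 = -41  (check: 431·2 + 21·(-41) = 1)
The row with r = 1 (the gcd) gives the Bezout coefficients s = 2, t = -41.
Result: 431 · (2) + 21 · (-41) = 1.

gcd(431, 21) = 1; s = 2, t = -41 (check: 431·2 + 21·(-41) = 1).


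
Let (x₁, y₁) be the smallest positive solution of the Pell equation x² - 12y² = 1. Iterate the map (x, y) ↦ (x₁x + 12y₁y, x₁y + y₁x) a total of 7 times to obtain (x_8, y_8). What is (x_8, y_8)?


Step 1: Find the fundamental solution (x₁, y₁) of x² - 12y² = 1.
  Expand √12 as a continued fraction. a₀ = ⌊√12⌋ = 3; iterate m_{k+1} = d_k·a_k − m_k, d_{k+1} = (12 − m_{k+1}²)/d_k, a_{k+1} = ⌊(a₀ + m_{k+1})/d_{k+1}⌋ (starting m₀ = 0, d₀ = 1), with convergents p_k = a_k·p_{k-1} + p_{k-2}, q_k = a_k·q_{k-1} + q_{k-2} (p₋₁ = 1, q₋₁ = 0):
  k = 0: a₀ = 3; p₀/q₀ = 3/1; p₀² − 12·q₀² = 9 − 12 = -3.
  k = 1: m = 3, d = 3, a = ⌊(3 + 3)/3⌋ = 2; p/q = (2·3 + 1)/(2·1 + 0) = 7/2; p² − 12·q² = 49 − 48 = 1.
  The first convergent with p² − 12·q² = 1 gives the fundamental solution (x₁, y₁) = (7, 2).
Step 2: Apply the recurrence (x_{n+1}, y_{n+1}) = (x₁x_n + 12y₁y_n, x₁y_n + y₁x_n) repeatedly.
  From (x_1, y_1) = (7, 2): x_2 = 7·7 + 12·2·2 = 97; y_2 = 7·2 + 2·7 = 28.
  From (x_2, y_2) = (97, 28): x_3 = 7·97 + 12·2·28 = 1351; y_3 = 7·28 + 2·97 = 390.
  From (x_3, y_3) = (1351, 390): x_4 = 7·1351 + 12·2·390 = 18817; y_4 = 7·390 + 2·1351 = 5432.
  From (x_4, y_4) = (18817, 5432): x_5 = 7·18817 + 12·2·5432 = 262087; y_5 = 7·5432 + 2·18817 = 75658.
  From (x_5, y_5) = (262087, 75658): x_6 = 7·262087 + 12·2·75658 = 3650401; y_6 = 7·75658 + 2·262087 = 1053780.
  From (x_6, y_6) = (3650401, 1053780): x_7 = 7·3650401 + 12·2·1053780 = 50843527; y_7 = 7·1053780 + 2·3650401 = 14677262.
  From (x_7, y_7) = (50843527, 14677262): x_8 = 7·50843527 + 12·2·14677262 = 708158977; y_8 = 7·14677262 + 2·50843527 = 204427888.
Step 3: Verify x_8² - 12·y_8² = 501489136705686529 - 501489136705686528 = 1 (should be 1). ✓

(x_1, y_1) = (7, 2); (x_8, y_8) = (708158977, 204427888).


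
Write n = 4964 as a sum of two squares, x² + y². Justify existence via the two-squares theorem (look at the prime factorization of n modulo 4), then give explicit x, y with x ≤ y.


Step 1: Factor n = 4964 = 2^2 · 17 · 73.
Step 2: Check the mod-4 condition on each prime factor: 2 = 2 (special); 17 ≡ 1 (mod 4), exponent 1; 73 ≡ 1 (mod 4), exponent 1.
All primes ≡ 3 (mod 4) appear to even exponent (or don't appear), so by the two-squares theorem n IS expressible as a sum of two squares.
Step 3: Build a representation. Group n = k² · m with k = 2 and m = 17 · 73 = 1241 (a product of primes ≡ 1 (mod 4)); a representation of m scales to one of n via (k·x)² + (k·y)² = k²(x² + y²). Each prime p ≡ 1 (mod 4) is itself a sum of two squares; find a² by testing p − a² for a perfect square:
  17: 17 − 1² = 16 = 4² ⇒ 17 = 1² + 4².
  73: 73 − 1² = 72, 73 − 2² = 69, 73 − 3² = 64 = 8² ⇒ 73 = 3² + 8².
  Combine using the Brahmagupta–Fibonacci identity (a² + b²)(c² + d²) = (ac − bd)² + (ad + bc)² = (ac + bd)² + (ad − bc)²:
  17 · 73 = 1241: from (1² + 4²)(3² + 8²), take (1·3 − 4·8, 1·8 + 4·3) = (3 − 32, 8 + 12) = (-29, 20); dropping signs (only squares matter) gives (29, 20); check 29² + 20² = 841 + 400 = 1241 ✓.
  Scale by k = 2: (2·29, 2·20) = (58, 40).
Step 4: Order so x ≤ y and verify: 40² + 58² = 1600 + 3364 = 4964 = n. ✓

n = 4964 = 40² + 58² (one valid representation with x ≤ y).


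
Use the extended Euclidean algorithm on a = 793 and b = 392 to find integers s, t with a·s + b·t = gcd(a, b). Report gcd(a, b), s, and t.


Euclidean algorithm on (793, 392) — divide until remainder is 0:
  793 = 2 · 392 + 9
  392 = 43 · 9 + 5
  9 = 1 · 5 + 4
  5 = 1 · 4 + 1
  4 = 4 · 1 + 0
gcd(793, 392) = 1.
Track Bezout coefficients alongside the remainders: start with r₀ = 793 = a·1 + b·0 (s = 1, t = 0) and r₁ = 392 = a·0 + b·1 (s = 0, t = 1); each new remainder r_{k+1} = r_{k-1} − q_k·r_k inherits s_{k+1} = s_{k-1} − q_k·s_k, t_{k+1} = t_{k-1} − q_k·t_k, so r_k = a·s_k + b·t_k at every step:
  q = 2: r = 9, s = 1 − 2·0 = 1, t = 0 − 2·1 = -2  (check: 793·1 + 392·(-2) = 9)
  q = 43: r = 5, s = 0 − 43·1 = -43, t = 1 − 43·(-2) = 87  (check: 793·(-43) + 392·87 = 5)
  q = 1: r = 4, s = 1 − 1·(-43) = 44, t = -2 − 1·87 = -89  (check: 793·44 + 392·(-89) = 4)
  q = 1: r = 1, s = -43 − 1·44 = -87, t = 87 − 1·(-89) = 176  (check: 793·(-87) + 392·176 = 1)
The row with r = 1 (the gcd) gives the Bezout coefficients s = -87, t = 176.
Result: 793 · (-87) + 392 · (176) = 1.

gcd(793, 392) = 1; s = -87, t = 176 (check: 793·(-87) + 392·176 = 1).


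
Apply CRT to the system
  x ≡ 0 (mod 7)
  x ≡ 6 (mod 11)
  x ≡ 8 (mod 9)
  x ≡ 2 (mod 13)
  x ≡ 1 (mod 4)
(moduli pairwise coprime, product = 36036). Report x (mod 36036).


Product of moduli M = 7 · 11 · 9 · 13 · 4 = 36036.
Merge one congruence at a time:
  Start: x ≡ 0 (mod 7).
  Combine with x ≡ 6 (mod 11); new modulus lcm = 77.
    Write x = 0 + 7·t and substitute into x ≡ 6 (mod 11): 7·t ≡ 6 − 0 = 6 (mod 11).
    The inverse of 7 mod 11 is 8 (since 7·8 = 56 = 5·11 + 1), so t ≡ 8·6 = 48 ≡ 4 (mod 11).
    Then x = 0 + 7·4 = 28, valid modulo lcm(7, 11) = 77: x ≡ 28 (mod 77).
  Combine with x ≡ 8 (mod 9); new modulus lcm = 693.
    Write x = 28 + 77·t and substitute into x ≡ 8 (mod 9): 77·t ≡ 8 − 28 = -20 (mod 9).
    Reduce coefficients mod 9: 5·t ≡ 7 (mod 9).
    The inverse of 5 mod 9 is 2 (since 5·2 = 10 = 1·9 + 1), so t ≡ 2·7 = 14 ≡ 5 (mod 9).
    Then x = 28 + 77·5 = 413, valid modulo lcm(77, 9) = 693: x ≡ 413 (mod 693).
  Combine with x ≡ 2 (mod 13); new modulus lcm = 9009.
    Write x = 413 + 693·t and substitute into x ≡ 2 (mod 13): 693·t ≡ 2 − 413 = -411 (mod 13).
    Reduce coefficients mod 13: 4·t ≡ 5 (mod 13).
    The inverse of 4 mod 13 is 10 (since 4·10 = 40 = 3·13 + 1), so t ≡ 10·5 = 50 ≡ 11 (mod 13).
    Then x = 413 + 693·11 = 8036, valid modulo lcm(693, 13) = 9009: x ≡ 8036 (mod 9009).
  Combine with x ≡ 1 (mod 4); new modulus lcm = 36036.
    Write x = 8036 + 9009·t and substitute into x ≡ 1 (mod 4): 9009·t ≡ 1 − 8036 = -8035 (mod 4).
    Reduce coefficients mod 4: 1·t ≡ 1 (mod 4).
    So t ≡ 1 (mod 4).
    Then x = 8036 + 9009·1 = 17045, valid modulo lcm(9009, 4) = 36036: x ≡ 17045 (mod 36036).
Verify against each original: 17045 mod 7 = 0, 17045 mod 11 = 6, 17045 mod 9 = 8, 17045 mod 13 = 2, 17045 mod 4 = 1.

x ≡ 17045 (mod 36036).


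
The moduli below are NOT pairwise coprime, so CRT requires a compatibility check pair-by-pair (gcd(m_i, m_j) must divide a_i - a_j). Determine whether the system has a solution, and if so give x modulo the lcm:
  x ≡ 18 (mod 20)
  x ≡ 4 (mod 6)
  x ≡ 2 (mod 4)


Moduli 20, 6, 4 are not pairwise coprime, so CRT works modulo lcm(m_i) when all pairwise compatibility conditions hold.
Pairwise compatibility: gcd(m_i, m_j) must divide a_i - a_j for every pair.
Merge one congruence at a time:
  Start: x ≡ 18 (mod 20).
  Combine with x ≡ 4 (mod 6): gcd(20, 6) = 2; 4 - 18 = -14, which IS divisible by 2, so compatible.
    Write x = 18 + 20·t and substitute into x ≡ 4 (mod 6): 20·t ≡ 4 − 18 = -14 (mod 6).
    Divide the congruence (and modulus) by g = 2: 10·t ≡ -7 (mod 3).
    Reduce coefficients mod 3: 1·t ≡ 2 (mod 3).
    So t ≡ 2 (mod 3).
    Then x = 18 + 20·2 = 58, valid modulo lcm(20, 6) = 60: x ≡ 58 (mod 60).
  Combine with x ≡ 2 (mod 4): gcd(60, 4) = 4; 2 - 58 = -56, which IS divisible by 4, so compatible.
    Write x = 58 + 60·t and substitute into x ≡ 2 (mod 4): 60·t ≡ 2 − 58 = -56 (mod 4).
    Divide the congruence (and modulus) by g = 4: 15·t ≡ -14 (mod 1).
    Modulo 1 every t works; take t = 0.
    Then x = 58 + 60·0 = 58, valid modulo lcm(60, 4) = 60: x ≡ 58 (mod 60).
Verify: 58 mod 20 = 18, 58 mod 6 = 4, 58 mod 4 = 2.

x ≡ 58 (mod 60).


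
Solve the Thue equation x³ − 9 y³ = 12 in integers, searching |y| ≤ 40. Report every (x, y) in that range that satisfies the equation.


The equation is x³ - 9y³ = 12. For fixed y, x³ = 9·y³ + 12, so a solution requires the RHS to be a perfect cube.
Strategy: iterate y from -40 to 40, compute RHS = 9·y³ + 12, and check whether it is a (positive or negative) perfect cube.
Check small values of y:
  y = 0: RHS = 12 is not a perfect cube.
  y = 1: RHS = 21 is not a perfect cube.
  y = -1: RHS = 3 is not a perfect cube.
  y = 2: RHS = 84 is not a perfect cube.
  y = -2: RHS = -60 is not a perfect cube.
  y = 3: RHS = 255 is not a perfect cube.
  y = -3: RHS = -231 is not a perfect cube.
Continuing the search up to |y| = 40 finds no solutions either.
No (x, y) in the scanned range satisfies the equation.

No integer solutions with |y| ≤ 40.


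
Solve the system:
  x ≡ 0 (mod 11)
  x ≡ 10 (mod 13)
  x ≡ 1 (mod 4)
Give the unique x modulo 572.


Moduli 11, 13, 4 are pairwise coprime; by CRT there is a unique solution modulo M = 11 · 13 · 4 = 572.
Solve pairwise, accumulating the modulus:
  Start with x ≡ 0 (mod 11).
  Combine with x ≡ 10 (mod 13): since gcd(11, 13) = 1, we get a unique residue mod 143.
    Write x = 0 + 11·t and substitute into x ≡ 10 (mod 13): 11·t ≡ 10 − 0 = 10 (mod 13).
    The inverse of 11 mod 13 is 6 (since 11·6 = 66 = 5·13 + 1), so t ≡ 6·10 = 60 ≡ 8 (mod 13).
    Then x = 0 + 11·8 = 88, valid modulo lcm(11, 13) = 143: x ≡ 88 (mod 143).
  Combine with x ≡ 1 (mod 4): since gcd(143, 4) = 1, we get a unique residue mod 572.
    Write x = 88 + 143·t and substitute into x ≡ 1 (mod 4): 143·t ≡ 1 − 88 = -87 (mod 4).
    Reduce coefficients mod 4: 3·t ≡ 1 (mod 4).
    The inverse of 3 mod 4 is 3 (since 3·3 = 9 = 2·4 + 1), so t ≡ 3·1 = 3 ≡ 3 (mod 4).
    Then x = 88 + 143·3 = 517, valid modulo lcm(143, 4) = 572: x ≡ 517 (mod 572).
Verify: 517 mod 11 = 0 ✓, 517 mod 13 = 10 ✓, 517 mod 4 = 1 ✓.

x ≡ 517 (mod 572).


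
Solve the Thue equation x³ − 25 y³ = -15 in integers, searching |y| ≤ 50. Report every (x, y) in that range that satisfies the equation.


The equation is x³ - 25y³ = -15. For fixed y, x³ = 25·y³ − 15, so a solution requires the RHS to be a perfect cube.
Strategy: iterate y from -50 to 50, compute RHS = 25·y³ − 15, and check whether it is a (positive or negative) perfect cube.
Check small values of y:
  y = 0: RHS = -15 is not a perfect cube.
  y = 1: RHS = 10 is not a perfect cube.
  y = -1: RHS = -40 is not a perfect cube.
  y = 2: RHS = 185 is not a perfect cube.
  y = -2: RHS = -215 is not a perfect cube.
  y = 3: RHS = 660 is not a perfect cube.
  y = -3: RHS = -690 is not a perfect cube.
Continuing the search up to |y| = 50 finds no solutions either.
No (x, y) in the scanned range satisfies the equation.

No integer solutions with |y| ≤ 50.


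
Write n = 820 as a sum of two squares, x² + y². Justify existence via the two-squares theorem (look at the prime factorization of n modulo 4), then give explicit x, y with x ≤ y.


Step 1: Factor n = 820 = 2^2 · 5 · 41.
Step 2: Check the mod-4 condition on each prime factor: 2 = 2 (special); 5 ≡ 1 (mod 4), exponent 1; 41 ≡ 1 (mod 4), exponent 1.
All primes ≡ 3 (mod 4) appear to even exponent (or don't appear), so by the two-squares theorem n IS expressible as a sum of two squares.
Step 3: Build a representation. Group n = k² · m with k = 2 and m = 5 · 41 = 205 (a product of primes ≡ 1 (mod 4)); a representation of m scales to one of n via (k·x)² + (k·y)² = k²(x² + y²). Each prime p ≡ 1 (mod 4) is itself a sum of two squares; find a² by testing p − a² for a perfect square:
  5: 5 − 1² = 4 = 2² ⇒ 5 = 1² + 2².
  41: 41 − 1² = 40, 41 − 2² = 37, 41 − 3² = 32, 41 − 4² = 25 = 5² ⇒ 41 = 4² + 5².
  Combine using the Brahmagupta–Fibonacci identity (a² + b²)(c² + d²) = (ac − bd)² + (ad + bc)² = (ac + bd)² + (ad − bc)²:
  5 · 41 = 205: from (1² + 2²)(4² + 5²), take (1·4 − 2·5, 1·5 + 2·4) = (4 − 10, 5 + 8) = (-6, 13); dropping signs (only squares matter) gives (6, 13); check 6² + 13² = 36 + 169 = 205 ✓.
  Scale by k = 2: (2·6, 2·13) = (12, 26).
Step 4: Order so x ≤ y and verify: 12² + 26² = 144 + 676 = 820 = n. ✓

n = 820 = 12² + 26² (one valid representation with x ≤ y).


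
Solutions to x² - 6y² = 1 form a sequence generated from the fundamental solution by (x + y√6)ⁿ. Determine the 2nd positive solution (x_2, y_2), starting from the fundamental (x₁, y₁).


Step 1: Find the fundamental solution (x₁, y₁) of x² - 6y² = 1.
  Expand √6 as a continued fraction. a₀ = ⌊√6⌋ = 2; iterate m_{k+1} = d_k·a_k − m_k, d_{k+1} = (6 − m_{k+1}²)/d_k, a_{k+1} = ⌊(a₀ + m_{k+1})/d_{k+1}⌋ (starting m₀ = 0, d₀ = 1), with convergents p_k = a_k·p_{k-1} + p_{k-2}, q_k = a_k·q_{k-1} + q_{k-2} (p₋₁ = 1, q₋₁ = 0):
  k = 0: a₀ = 2; p₀/q₀ = 2/1; p₀² − 6·q₀² = 4 − 6 = -2.
  k = 1: m = 2, d = 2, a = ⌊(2 + 2)/2⌋ = 2; p/q = (2·2 + 1)/(2·1 + 0) = 5/2; p² − 6·q² = 25 − 24 = 1.
  The first convergent with p² − 6·q² = 1 gives the fundamental solution (x₁, y₁) = (5, 2).
Step 2: Apply the recurrence (x_{n+1}, y_{n+1}) = (x₁x_n + 6y₁y_n, x₁y_n + y₁x_n) repeatedly.
  From (x_1, y_1) = (5, 2): x_2 = 5·5 + 6·2·2 = 49; y_2 = 5·2 + 2·5 = 20.
Step 3: Verify x_2² - 6·y_2² = 2401 - 2400 = 1 (should be 1). ✓

(x_1, y_1) = (5, 2); (x_2, y_2) = (49, 20).


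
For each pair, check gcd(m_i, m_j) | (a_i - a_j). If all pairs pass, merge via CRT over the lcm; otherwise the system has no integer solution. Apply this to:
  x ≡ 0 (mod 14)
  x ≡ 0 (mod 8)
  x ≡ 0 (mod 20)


Moduli 14, 8, 20 are not pairwise coprime, so CRT works modulo lcm(m_i) when all pairwise compatibility conditions hold.
Pairwise compatibility: gcd(m_i, m_j) must divide a_i - a_j for every pair.
Merge one congruence at a time:
  Start: x ≡ 0 (mod 14).
  Combine with x ≡ 0 (mod 8): gcd(14, 8) = 2; 0 - 0 = 0, which IS divisible by 2, so compatible.
    Write x = 0 + 14·t and substitute into x ≡ 0 (mod 8): 14·t ≡ 0 − 0 = 0 (mod 8).
    Divide the congruence (and modulus) by g = 2: 7·t ≡ 0 (mod 4).
    Reduce coefficients mod 4: 3·t ≡ 0 (mod 4).
    The inverse of 3 mod 4 is 3 (since 3·3 = 9 = 2·4 + 1), so t ≡ 3·0 = 0 ≡ 0 (mod 4).
    Then x = 0 + 14·0 = 0, valid modulo lcm(14, 8) = 56: x ≡ 0 (mod 56).
  Combine with x ≡ 0 (mod 20): gcd(56, 20) = 4; 0 - 0 = 0, which IS divisible by 4, so compatible.
    Write x = 0 + 56·t and substitute into x ≡ 0 (mod 20): 56·t ≡ 0 − 0 = 0 (mod 20).
    Divide the congruence (and modulus) by g = 4: 14·t ≡ 0 (mod 5).
    Reduce coefficients mod 5: 4·t ≡ 0 (mod 5).
    The inverse of 4 mod 5 is 4 (since 4·4 = 16 = 3·5 + 1), so t ≡ 4·0 = 0 ≡ 0 (mod 5).
    Then x = 0 + 56·0 = 0, valid modulo lcm(56, 20) = 280: x ≡ 0 (mod 280).
Verify: 0 mod 14 = 0, 0 mod 8 = 0, 0 mod 20 = 0.

x ≡ 0 (mod 280).


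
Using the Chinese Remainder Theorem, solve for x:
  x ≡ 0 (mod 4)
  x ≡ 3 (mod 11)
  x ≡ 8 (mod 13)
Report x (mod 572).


Moduli 4, 11, 13 are pairwise coprime; by CRT there is a unique solution modulo M = 4 · 11 · 13 = 572.
Solve pairwise, accumulating the modulus:
  Start with x ≡ 0 (mod 4).
  Combine with x ≡ 3 (mod 11): since gcd(4, 11) = 1, we get a unique residue mod 44.
    Write x = 0 + 4·t and substitute into x ≡ 3 (mod 11): 4·t ≡ 3 − 0 = 3 (mod 11).
    The inverse of 4 mod 11 is 3 (since 4·3 = 12 = 1·11 + 1), so t ≡ 3·3 = 9 ≡ 9 (mod 11).
    Then x = 0 + 4·9 = 36, valid modulo lcm(4, 11) = 44: x ≡ 36 (mod 44).
  Combine with x ≡ 8 (mod 13): since gcd(44, 13) = 1, we get a unique residue mod 572.
    Write x = 36 + 44·t and substitute into x ≡ 8 (mod 13): 44·t ≡ 8 − 36 = -28 (mod 13).
    Reduce coefficients mod 13: 5·t ≡ 11 (mod 13).
    The inverse of 5 mod 13 is 8 (since 5·8 = 40 = 3·13 + 1), so t ≡ 8·11 = 88 ≡ 10 (mod 13).
    Then x = 36 + 44·10 = 476, valid modulo lcm(44, 13) = 572: x ≡ 476 (mod 572).
Verify: 476 mod 4 = 0 ✓, 476 mod 11 = 3 ✓, 476 mod 13 = 8 ✓.

x ≡ 476 (mod 572).


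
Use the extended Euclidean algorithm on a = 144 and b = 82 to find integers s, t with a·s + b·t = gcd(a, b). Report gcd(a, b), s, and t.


Euclidean algorithm on (144, 82) — divide until remainder is 0:
  144 = 1 · 82 + 62
  82 = 1 · 62 + 20
  62 = 3 · 20 + 2
  20 = 10 · 2 + 0
gcd(144, 82) = 2.
Track Bezout coefficients alongside the remainders: start with r₀ = 144 = a·1 + b·0 (s = 1, t = 0) and r₁ = 82 = a·0 + b·1 (s = 0, t = 1); each new remainder r_{k+1} = r_{k-1} − q_k·r_k inherits s_{k+1} = s_{k-1} − q_k·s_k, t_{k+1} = t_{k-1} − q_k·t_k, so r_k = a·s_k + b·t_k at every step:
  q = 1: r = 62, s = 1 − 1·0 = 1, t = 0 − 1·1 = -1  (check: 144·1 + 82·(-1) = 62)
  q = 1: r = 20, s = 0 − 1·1 = -1, t = 1 − 1·(-1) = 2  (check: 144·(-1) + 82·2 = 20)
  q = 3: r = 2, s = 1 − 3·(-1) = 4, t = -1 − 3·2 = -7  (check: 144·4 + 82·(-7) = 2)
The row with r = 2 (the gcd) gives the Bezout coefficients s = 4, t = -7.
Result: 144 · (4) + 82 · (-7) = 2.

gcd(144, 82) = 2; s = 4, t = -7 (check: 144·4 + 82·(-7) = 2).


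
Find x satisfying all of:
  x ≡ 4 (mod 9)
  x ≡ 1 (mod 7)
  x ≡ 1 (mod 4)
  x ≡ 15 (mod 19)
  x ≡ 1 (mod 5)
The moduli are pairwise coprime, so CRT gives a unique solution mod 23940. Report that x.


Product of moduli M = 9 · 7 · 4 · 19 · 5 = 23940.
Merge one congruence at a time:
  Start: x ≡ 4 (mod 9).
  Combine with x ≡ 1 (mod 7); new modulus lcm = 63.
    Write x = 4 + 9·t and substitute into x ≡ 1 (mod 7): 9·t ≡ 1 − 4 = -3 (mod 7).
    Reduce coefficients mod 7: 2·t ≡ 4 (mod 7).
    The inverse of 2 mod 7 is 4 (since 2·4 = 8 = 1·7 + 1), so t ≡ 4·4 = 16 ≡ 2 (mod 7).
    Then x = 4 + 9·2 = 22, valid modulo lcm(9, 7) = 63: x ≡ 22 (mod 63).
  Combine with x ≡ 1 (mod 4); new modulus lcm = 252.
    Write x = 22 + 63·t and substitute into x ≡ 1 (mod 4): 63·t ≡ 1 − 22 = -21 (mod 4).
    Reduce coefficients mod 4: 3·t ≡ 3 (mod 4).
    The inverse of 3 mod 4 is 3 (since 3·3 = 9 = 2·4 + 1), so t ≡ 3·3 = 9 ≡ 1 (mod 4).
    Then x = 22 + 63·1 = 85, valid modulo lcm(63, 4) = 252: x ≡ 85 (mod 252).
  Combine with x ≡ 15 (mod 19); new modulus lcm = 4788.
    Write x = 85 + 252·t and substitute into x ≡ 15 (mod 19): 252·t ≡ 15 − 85 = -70 (mod 19).
    Reduce coefficients mod 19: 5·t ≡ 6 (mod 19).
    The inverse of 5 mod 19 is 4 (since 5·4 = 20 = 1·19 + 1), so t ≡ 4·6 = 24 ≡ 5 (mod 19).
    Then x = 85 + 252·5 = 1345, valid modulo lcm(252, 19) = 4788: x ≡ 1345 (mod 4788).
  Combine with x ≡ 1 (mod 5); new modulus lcm = 23940.
    Write x = 1345 + 4788·t and substitute into x ≡ 1 (mod 5): 4788·t ≡ 1 − 1345 = -1344 (mod 5).
    Reduce coefficients mod 5: 3·t ≡ 1 (mod 5).
    The inverse of 3 mod 5 is 2 (since 3·2 = 6 = 1·5 + 1), so t ≡ 2·1 = 2 ≡ 2 (mod 5).
    Then x = 1345 + 4788·2 = 10921, valid modulo lcm(4788, 5) = 23940: x ≡ 10921 (mod 23940).
Verify against each original: 10921 mod 9 = 4, 10921 mod 7 = 1, 10921 mod 4 = 1, 10921 mod 19 = 15, 10921 mod 5 = 1.

x ≡ 10921 (mod 23940).


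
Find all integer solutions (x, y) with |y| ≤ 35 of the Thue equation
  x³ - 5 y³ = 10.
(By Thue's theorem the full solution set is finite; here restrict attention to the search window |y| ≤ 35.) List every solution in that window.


The equation is x³ - 5y³ = 10. For fixed y, x³ = 5·y³ + 10, so a solution requires the RHS to be a perfect cube.
Strategy: iterate y from -35 to 35, compute RHS = 5·y³ + 10, and check whether it is a (positive or negative) perfect cube.
Check small values of y:
  y = 0: RHS = 10 is not a perfect cube.
  y = 1: RHS = 15 is not a perfect cube.
  y = -1: RHS = 5 is not a perfect cube.
  y = 2: RHS = 50 is not a perfect cube.
  y = -2: RHS = -30 is not a perfect cube.
  y = 3: RHS = 145 is not a perfect cube.
  y = -3: RHS = -125 = (-5)³ ⇒ x = -5 works.
Continuing the search up to |y| = 35 finds no further solutions beyond those listed.
Collected solutions: (-5, -3).

Solutions (with |y| ≤ 35): (-5, -3).


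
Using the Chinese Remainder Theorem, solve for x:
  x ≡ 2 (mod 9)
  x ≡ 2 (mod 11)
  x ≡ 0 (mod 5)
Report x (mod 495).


Moduli 9, 11, 5 are pairwise coprime; by CRT there is a unique solution modulo M = 9 · 11 · 5 = 495.
Solve pairwise, accumulating the modulus:
  Start with x ≡ 2 (mod 9).
  Combine with x ≡ 2 (mod 11): since gcd(9, 11) = 1, we get a unique residue mod 99.
    Write x = 2 + 9·t and substitute into x ≡ 2 (mod 11): 9·t ≡ 2 − 2 = 0 (mod 11).
    The inverse of 9 mod 11 is 5 (since 9·5 = 45 = 4·11 + 1), so t ≡ 5·0 = 0 ≡ 0 (mod 11).
    Then x = 2 + 9·0 = 2, valid modulo lcm(9, 11) = 99: x ≡ 2 (mod 99).
  Combine with x ≡ 0 (mod 5): since gcd(99, 5) = 1, we get a unique residue mod 495.
    Write x = 2 + 99·t and substitute into x ≡ 0 (mod 5): 99·t ≡ 0 − 2 = -2 (mod 5).
    Reduce coefficients mod 5: 4·t ≡ 3 (mod 5).
    The inverse of 4 mod 5 is 4 (since 4·4 = 16 = 3·5 + 1), so t ≡ 4·3 = 12 ≡ 2 (mod 5).
    Then x = 2 + 99·2 = 200, valid modulo lcm(99, 5) = 495: x ≡ 200 (mod 495).
Verify: 200 mod 9 = 2 ✓, 200 mod 11 = 2 ✓, 200 mod 5 = 0 ✓.

x ≡ 200 (mod 495).


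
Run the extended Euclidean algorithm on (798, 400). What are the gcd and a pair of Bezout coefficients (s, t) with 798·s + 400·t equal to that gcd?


Euclidean algorithm on (798, 400) — divide until remainder is 0:
  798 = 1 · 400 + 398
  400 = 1 · 398 + 2
  398 = 199 · 2 + 0
gcd(798, 400) = 2.
Track Bezout coefficients alongside the remainders: start with r₀ = 798 = a·1 + b·0 (s = 1, t = 0) and r₁ = 400 = a·0 + b·1 (s = 0, t = 1); each new remainder r_{k+1} = r_{k-1} − q_k·r_k inherits s_{k+1} = s_{k-1} − q_k·s_k, t_{k+1} = t_{k-1} − q_k·t_k, so r_k = a·s_k + b·t_k at every step:
  q = 1: r = 398, s = 1 − 1·0 = 1, t = 0 − 1·1 = -1  (check: 798·1 + 400·(-1) = 398)
  q = 1: r = 2, s = 0 − 1·1 = -1, t = 1 − 1·(-1) = 2  (check: 798·(-1) + 400·2 = 2)
The row with r = 2 (the gcd) gives the Bezout coefficients s = -1, t = 2.
Result: 798 · (-1) + 400 · (2) = 2.

gcd(798, 400) = 2; s = -1, t = 2 (check: 798·(-1) + 400·2 = 2).


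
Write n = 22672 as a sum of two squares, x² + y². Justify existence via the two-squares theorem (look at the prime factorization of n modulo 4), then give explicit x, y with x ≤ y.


Step 1: Factor n = 22672 = 2^4 · 13 · 109.
Step 2: Check the mod-4 condition on each prime factor: 2 = 2 (special); 13 ≡ 1 (mod 4), exponent 1; 109 ≡ 1 (mod 4), exponent 1.
All primes ≡ 3 (mod 4) appear to even exponent (or don't appear), so by the two-squares theorem n IS expressible as a sum of two squares.
Step 3: Build a representation. Group n = k² · m with k = 4 and m = 13 · 109 = 1417 (a product of primes ≡ 1 (mod 4)); a representation of m scales to one of n via (k·x)² + (k·y)² = k²(x² + y²). Each prime p ≡ 1 (mod 4) is itself a sum of two squares; find a² by testing p − a² for a perfect square:
  13: 13 − 1² = 12, 13 − 2² = 9 = 3² ⇒ 13 = 2² + 3².
  109: 109 − 1² = 108, 109 − 2² = 105, 109 − 3² = 100 = 10² ⇒ 109 = 3² + 10².
  Combine using the Brahmagupta–Fibonacci identity (a² + b²)(c² + d²) = (ac − bd)² + (ad + bc)² = (ac + bd)² + (ad − bc)²:
  13 · 109 = 1417: from (2² + 3²)(3² + 10²), take (2·3 − 3·10, 2·10 + 3·3) = (6 − 30, 20 + 9) = (-24, 29); dropping signs (only squares matter) gives (24, 29); check 24² + 29² = 576 + 841 = 1417 ✓.
  Scale by k = 4: (4·24, 4·29) = (96, 116).
Step 4: Order so x ≤ y and verify: 96² + 116² = 9216 + 13456 = 22672 = n. ✓

n = 22672 = 96² + 116² (one valid representation with x ≤ y).


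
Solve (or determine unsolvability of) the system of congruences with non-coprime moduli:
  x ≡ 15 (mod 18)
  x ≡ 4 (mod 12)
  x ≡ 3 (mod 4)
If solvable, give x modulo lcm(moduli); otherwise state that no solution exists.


Moduli 18, 12, 4 are not pairwise coprime, so CRT works modulo lcm(m_i) when all pairwise compatibility conditions hold.
Pairwise compatibility: gcd(m_i, m_j) must divide a_i - a_j for every pair.
Merge one congruence at a time:
  Start: x ≡ 15 (mod 18).
  Combine with x ≡ 4 (mod 12): gcd(18, 12) = 6, and 4 - 15 = -11 is NOT divisible by 6.
    ⇒ system is inconsistent (no integer solution).

No solution (the system is inconsistent).


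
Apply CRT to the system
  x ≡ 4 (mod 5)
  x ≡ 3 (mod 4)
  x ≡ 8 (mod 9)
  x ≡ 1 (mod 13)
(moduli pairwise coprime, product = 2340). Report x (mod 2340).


Product of moduli M = 5 · 4 · 9 · 13 = 2340.
Merge one congruence at a time:
  Start: x ≡ 4 (mod 5).
  Combine with x ≡ 3 (mod 4); new modulus lcm = 20.
    Write x = 4 + 5·t and substitute into x ≡ 3 (mod 4): 5·t ≡ 3 − 4 = -1 (mod 4).
    Reduce coefficients mod 4: 1·t ≡ 3 (mod 4).
    So t ≡ 3 (mod 4).
    Then x = 4 + 5·3 = 19, valid modulo lcm(5, 4) = 20: x ≡ 19 (mod 20).
  Combine with x ≡ 8 (mod 9); new modulus lcm = 180.
    Write x = 19 + 20·t and substitute into x ≡ 8 (mod 9): 20·t ≡ 8 − 19 = -11 (mod 9).
    Reduce coefficients mod 9: 2·t ≡ 7 (mod 9).
    The inverse of 2 mod 9 is 5 (since 2·5 = 10 = 1·9 + 1), so t ≡ 5·7 = 35 ≡ 8 (mod 9).
    Then x = 19 + 20·8 = 179, valid modulo lcm(20, 9) = 180: x ≡ 179 (mod 180).
  Combine with x ≡ 1 (mod 13); new modulus lcm = 2340.
    Write x = 179 + 180·t and substitute into x ≡ 1 (mod 13): 180·t ≡ 1 − 179 = -178 (mod 13).
    Reduce coefficients mod 13: 11·t ≡ 4 (mod 13).
    The inverse of 11 mod 13 is 6 (since 11·6 = 66 = 5·13 + 1), so t ≡ 6·4 = 24 ≡ 11 (mod 13).
    Then x = 179 + 180·11 = 2159, valid modulo lcm(180, 13) = 2340: x ≡ 2159 (mod 2340).
Verify against each original: 2159 mod 5 = 4, 2159 mod 4 = 3, 2159 mod 9 = 8, 2159 mod 13 = 1.

x ≡ 2159 (mod 2340).


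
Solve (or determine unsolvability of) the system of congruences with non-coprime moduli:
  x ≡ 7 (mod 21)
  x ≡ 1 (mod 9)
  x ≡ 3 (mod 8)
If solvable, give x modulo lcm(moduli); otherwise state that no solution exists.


Moduli 21, 9, 8 are not pairwise coprime, so CRT works modulo lcm(m_i) when all pairwise compatibility conditions hold.
Pairwise compatibility: gcd(m_i, m_j) must divide a_i - a_j for every pair.
Merge one congruence at a time:
  Start: x ≡ 7 (mod 21).
  Combine with x ≡ 1 (mod 9): gcd(21, 9) = 3; 1 - 7 = -6, which IS divisible by 3, so compatible.
    Write x = 7 + 21·t and substitute into x ≡ 1 (mod 9): 21·t ≡ 1 − 7 = -6 (mod 9).
    Divide the congruence (and modulus) by g = 3: 7·t ≡ -2 (mod 3).
    Reduce coefficients mod 3: 1·t ≡ 1 (mod 3).
    So t ≡ 1 (mod 3).
    Then x = 7 + 21·1 = 28, valid modulo lcm(21, 9) = 63: x ≡ 28 (mod 63).
  Combine with x ≡ 3 (mod 8): gcd(63, 8) = 1; 3 - 28 = -25, which IS divisible by 1, so compatible.
    Write x = 28 + 63·t and substitute into x ≡ 3 (mod 8): 63·t ≡ 3 − 28 = -25 (mod 8).
    Reduce coefficients mod 8: 7·t ≡ 7 (mod 8).
    The inverse of 7 mod 8 is 7 (since 7·7 = 49 = 6·8 + 1), so t ≡ 7·7 = 49 ≡ 1 (mod 8).
    Then x = 28 + 63·1 = 91, valid modulo lcm(63, 8) = 504: x ≡ 91 (mod 504).
Verify: 91 mod 21 = 7, 91 mod 9 = 1, 91 mod 8 = 3.

x ≡ 91 (mod 504).


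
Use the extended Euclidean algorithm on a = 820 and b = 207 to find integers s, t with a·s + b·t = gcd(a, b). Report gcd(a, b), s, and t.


Euclidean algorithm on (820, 207) — divide until remainder is 0:
  820 = 3 · 207 + 199
  207 = 1 · 199 + 8
  199 = 24 · 8 + 7
  8 = 1 · 7 + 1
  7 = 7 · 1 + 0
gcd(820, 207) = 1.
Track Bezout coefficients alongside the remainders: start with r₀ = 820 = a·1 + b·0 (s = 1, t = 0) and r₁ = 207 = a·0 + b·1 (s = 0, t = 1); each new remainder r_{k+1} = r_{k-1} − q_k·r_k inherits s_{k+1} = s_{k-1} − q_k·s_k, t_{k+1} = t_{k-1} − q_k·t_k, so r_k = a·s_k + b·t_k at every step:
  q = 3: r = 199, s = 1 − 3·0 = 1, t = 0 − 3·1 = -3  (check: 820·1 + 207·(-3) = 199)
  q = 1: r = 8, s = 0 − 1·1 = -1, t = 1 − 1·(-3) = 4  (check: 820·(-1) + 207·4 = 8)
  q = 24: r = 7, s = 1 − 24·(-1) = 25, t = -3 − 24·4 = -99  (check: 820·25 + 207·(-99) = 7)
  q = 1: r = 1, s = -1 − 1·25 = -26, t = 4 − 1·(-99) = 103  (check: 820·(-26) + 207·103 = 1)
The row with r = 1 (the gcd) gives the Bezout coefficients s = -26, t = 103.
Result: 820 · (-26) + 207 · (103) = 1.

gcd(820, 207) = 1; s = -26, t = 103 (check: 820·(-26) + 207·103 = 1).


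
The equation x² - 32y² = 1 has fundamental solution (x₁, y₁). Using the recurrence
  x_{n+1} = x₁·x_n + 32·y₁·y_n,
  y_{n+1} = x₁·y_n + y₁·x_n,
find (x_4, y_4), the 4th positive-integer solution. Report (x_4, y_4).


Step 1: Find the fundamental solution (x₁, y₁) of x² - 32y² = 1.
  Expand √32 as a continued fraction. a₀ = ⌊√32⌋ = 5; iterate m_{k+1} = d_k·a_k − m_k, d_{k+1} = (32 − m_{k+1}²)/d_k, a_{k+1} = ⌊(a₀ + m_{k+1})/d_{k+1}⌋ (starting m₀ = 0, d₀ = 1), with convergents p_k = a_k·p_{k-1} + p_{k-2}, q_k = a_k·q_{k-1} + q_{k-2} (p₋₁ = 1, q₋₁ = 0):
  k = 0: a₀ = 5; p₀/q₀ = 5/1; p₀² − 32·q₀² = 25 − 32 = -7.
  k = 1: m = 5, d = 7, a = ⌊(5 + 5)/7⌋ = 1; p/q = (1·5 + 1)/(1·1 + 0) = 6/1; p² − 32·q² = 36 − 32 = 4.
  k = 2: m = 2, d = 4, a = ⌊(5 + 2)/4⌋ = 1; p/q = (1·6 + 5)/(1·1 + 1) = 11/2; p² − 32·q² = 121 − 128 = -7.
  k = 3: m = 2, d = 7, a = ⌊(5 + 2)/7⌋ = 1; p/q = (1·11 + 6)/(1·2 + 1) = 17/3; p² − 32·q² = 289 − 288 = 1.
  The first convergent with p² − 32·q² = 1 gives the fundamental solution (x₁, y₁) = (17, 3).
Step 2: Apply the recurrence (x_{n+1}, y_{n+1}) = (x₁x_n + 32y₁y_n, x₁y_n + y₁x_n) repeatedly.
  From (x_1, y_1) = (17, 3): x_2 = 17·17 + 32·3·3 = 577; y_2 = 17·3 + 3·17 = 102.
  From (x_2, y_2) = (577, 102): x_3 = 17·577 + 32·3·102 = 19601; y_3 = 17·102 + 3·577 = 3465.
  From (x_3, y_3) = (19601, 3465): x_4 = 17·19601 + 32·3·3465 = 665857; y_4 = 17·3465 + 3·19601 = 117708.
Step 3: Verify x_4² - 32·y_4² = 443365544449 - 443365544448 = 1 (should be 1). ✓

(x_1, y_1) = (17, 3); (x_4, y_4) = (665857, 117708).


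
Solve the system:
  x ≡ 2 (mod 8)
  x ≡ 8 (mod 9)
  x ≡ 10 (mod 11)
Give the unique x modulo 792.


Moduli 8, 9, 11 are pairwise coprime; by CRT there is a unique solution modulo M = 8 · 9 · 11 = 792.
Solve pairwise, accumulating the modulus:
  Start with x ≡ 2 (mod 8).
  Combine with x ≡ 8 (mod 9): since gcd(8, 9) = 1, we get a unique residue mod 72.
    Write x = 2 + 8·t and substitute into x ≡ 8 (mod 9): 8·t ≡ 8 − 2 = 6 (mod 9).
    The inverse of 8 mod 9 is 8 (since 8·8 = 64 = 7·9 + 1), so t ≡ 8·6 = 48 ≡ 3 (mod 9).
    Then x = 2 + 8·3 = 26, valid modulo lcm(8, 9) = 72: x ≡ 26 (mod 72).
  Combine with x ≡ 10 (mod 11): since gcd(72, 11) = 1, we get a unique residue mod 792.
    Write x = 26 + 72·t and substitute into x ≡ 10 (mod 11): 72·t ≡ 10 − 26 = -16 (mod 11).
    Reduce coefficients mod 11: 6·t ≡ 6 (mod 11).
    The inverse of 6 mod 11 is 2 (since 6·2 = 12 = 1·11 + 1), so t ≡ 2·6 = 12 ≡ 1 (mod 11).
    Then x = 26 + 72·1 = 98, valid modulo lcm(72, 11) = 792: x ≡ 98 (mod 792).
Verify: 98 mod 8 = 2 ✓, 98 mod 9 = 8 ✓, 98 mod 11 = 10 ✓.

x ≡ 98 (mod 792).


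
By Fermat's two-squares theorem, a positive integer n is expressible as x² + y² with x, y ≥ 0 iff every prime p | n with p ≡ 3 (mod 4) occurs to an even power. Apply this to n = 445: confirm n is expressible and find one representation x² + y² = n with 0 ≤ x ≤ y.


Step 1: Factor n = 445 = 5 · 89.
Step 2: Check the mod-4 condition on each prime factor: 5 ≡ 1 (mod 4), exponent 1; 89 ≡ 1 (mod 4), exponent 1.
All primes ≡ 3 (mod 4) appear to even exponent (or don't appear), so by the two-squares theorem n IS expressible as a sum of two squares.
Step 3: Build a representation. Here n = 5 · 89 is a product of primes ≡ 1 (mod 4). Each prime p ≡ 1 (mod 4) is itself a sum of two squares; find a² by testing p − a² for a perfect square:
  5: 5 − 1² = 4 = 2² ⇒ 5 = 1² + 2².
  89: 89 − 1² = 88, 89 − 2² = 85, 89 − 3² = 80, 89 − 4² = 73, 89 − 5² = 64 = 8² ⇒ 89 = 5² + 8².
  Combine using the Brahmagupta–Fibonacci identity (a² + b²)(c² + d²) = (ac − bd)² + (ad + bc)² = (ac + bd)² + (ad − bc)²:
  5 · 89 = 445: from (1² + 2²)(5² + 8²), take (1·5 − 2·8, 1·8 + 2·5) = (5 − 16, 8 + 10) = (-11, 18); dropping signs (only squares matter) gives (11, 18); check 11² + 18² = 121 + 324 = 445 ✓.
Step 4: Order so x ≤ y and verify: 11² + 18² = 121 + 324 = 445 = n. ✓

n = 445 = 11² + 18² (one valid representation with x ≤ y).


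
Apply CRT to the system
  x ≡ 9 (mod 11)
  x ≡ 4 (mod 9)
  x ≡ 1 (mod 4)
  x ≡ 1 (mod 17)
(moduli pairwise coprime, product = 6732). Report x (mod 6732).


Product of moduli M = 11 · 9 · 4 · 17 = 6732.
Merge one congruence at a time:
  Start: x ≡ 9 (mod 11).
  Combine with x ≡ 4 (mod 9); new modulus lcm = 99.
    Write x = 9 + 11·t and substitute into x ≡ 4 (mod 9): 11·t ≡ 4 − 9 = -5 (mod 9).
    Reduce coefficients mod 9: 2·t ≡ 4 (mod 9).
    The inverse of 2 mod 9 is 5 (since 2·5 = 10 = 1·9 + 1), so t ≡ 5·4 = 20 ≡ 2 (mod 9).
    Then x = 9 + 11·2 = 31, valid modulo lcm(11, 9) = 99: x ≡ 31 (mod 99).
  Combine with x ≡ 1 (mod 4); new modulus lcm = 396.
    Write x = 31 + 99·t and substitute into x ≡ 1 (mod 4): 99·t ≡ 1 − 31 = -30 (mod 4).
    Reduce coefficients mod 4: 3·t ≡ 2 (mod 4).
    The inverse of 3 mod 4 is 3 (since 3·3 = 9 = 2·4 + 1), so t ≡ 3·2 = 6 ≡ 2 (mod 4).
    Then x = 31 + 99·2 = 229, valid modulo lcm(99, 4) = 396: x ≡ 229 (mod 396).
  Combine with x ≡ 1 (mod 17); new modulus lcm = 6732.
    Write x = 229 + 396·t and substitute into x ≡ 1 (mod 17): 396·t ≡ 1 − 229 = -228 (mod 17).
    Reduce coefficients mod 17: 5·t ≡ 10 (mod 17).
    The inverse of 5 mod 17 is 7 (since 5·7 = 35 = 2·17 + 1), so t ≡ 7·10 = 70 ≡ 2 (mod 17).
    Then x = 229 + 396·2 = 1021, valid modulo lcm(396, 17) = 6732: x ≡ 1021 (mod 6732).
Verify against each original: 1021 mod 11 = 9, 1021 mod 9 = 4, 1021 mod 4 = 1, 1021 mod 17 = 1.

x ≡ 1021 (mod 6732).
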